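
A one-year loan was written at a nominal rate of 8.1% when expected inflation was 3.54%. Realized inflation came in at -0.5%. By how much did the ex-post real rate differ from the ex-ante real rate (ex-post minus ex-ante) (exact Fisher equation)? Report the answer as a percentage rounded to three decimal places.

4.239%

Ex-ante: (1 + 0.0810)/(1 + 0.0354) − 1 = 4.4041%
Ex-post: (1 + 0.0810)/(1 − 0.0050) − 1 = 8.6432%
Difference (ex-post − ex-ante) = 4.2391% → 4.239%.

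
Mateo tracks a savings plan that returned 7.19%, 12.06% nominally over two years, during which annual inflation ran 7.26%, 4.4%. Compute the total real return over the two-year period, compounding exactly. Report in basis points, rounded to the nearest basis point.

727 basis points

Compound the nominal returns: 1.0719 × 1.1206 = 1.201171.
Compound inflation: 1.0726 × 1.0440 = 1.119794.
Deflate: 1.201171 / 1.119794 = 1.072671.
Total real return = 1.072671 − 1 → 727 basis points.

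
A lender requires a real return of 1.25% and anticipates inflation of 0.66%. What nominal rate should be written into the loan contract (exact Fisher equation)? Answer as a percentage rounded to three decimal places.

1.918%

(1 + i) = (1 + r)(1 + π) = 1.01250 × 1.00660 = 1.0191825
i = 1.0191825 − 1, so the required nominal rate is 1.918%.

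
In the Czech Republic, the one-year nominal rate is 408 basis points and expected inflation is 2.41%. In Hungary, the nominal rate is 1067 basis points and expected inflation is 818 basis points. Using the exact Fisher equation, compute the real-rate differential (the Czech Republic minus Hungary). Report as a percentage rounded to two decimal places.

-0.67%

The Czech Republic: (1 + 0.0408)/(1 + 0.0241) − 1 = 1.6307%
Hungary: (1 + 0.1067)/(1 + 0.0818) − 1 = 2.3017%
Differential = 1.6307% − 2.3017% = -0.6710% → -0.67%.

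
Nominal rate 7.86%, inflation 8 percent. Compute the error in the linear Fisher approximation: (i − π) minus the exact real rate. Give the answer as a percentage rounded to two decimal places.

-0.01%

Approximate: r ≈ 7.860% − 8.000% = -0.1400%
Exact: (1 + 0.0786)/(1 + 0.0800) − 1 = -0.1296%
Error = -0.1400% − (-0.1296%) = -0.0104% → -0.01%.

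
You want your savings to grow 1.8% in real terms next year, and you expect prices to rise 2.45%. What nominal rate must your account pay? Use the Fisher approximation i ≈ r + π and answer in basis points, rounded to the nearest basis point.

425 basis points

i ≈ r + π = 1.8% + 2.45% = 425 basis points.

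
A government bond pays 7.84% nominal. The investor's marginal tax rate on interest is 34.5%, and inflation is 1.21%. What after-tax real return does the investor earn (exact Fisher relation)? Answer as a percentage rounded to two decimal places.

3.88%

After-tax nominal return = 7.84% × (1 − 0.345) = 5.1352%.
1 + r = 1.051352 / 1.01210 = 1.038783
After-tax real rate = 1.038783 − 1 → 3.88%.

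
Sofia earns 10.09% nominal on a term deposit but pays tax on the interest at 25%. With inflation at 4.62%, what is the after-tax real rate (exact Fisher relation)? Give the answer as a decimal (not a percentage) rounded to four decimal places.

0.0282

After-tax nominal return = 10.09% × (1 − 0.25) = 7.5675%.
1 + r = 1.075675 / 1.04620 = 1.028173
After-tax real rate = 1.028173 − 1 → 0.0282.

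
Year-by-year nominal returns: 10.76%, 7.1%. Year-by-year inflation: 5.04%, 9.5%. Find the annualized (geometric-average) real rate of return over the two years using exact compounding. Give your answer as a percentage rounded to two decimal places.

1.56%

Compound the nominal returns: 1.1076 × 1.0710 = 1.18623960.
Compound inflation: 1.0504 × 1.0950 = 1.15018800.
Deflate: 1.18623960 / 1.15018800 = 1.03134409.
Annualized real rate = 1.03134409^(1/2) − 1 = 1.5551% → 1.56%.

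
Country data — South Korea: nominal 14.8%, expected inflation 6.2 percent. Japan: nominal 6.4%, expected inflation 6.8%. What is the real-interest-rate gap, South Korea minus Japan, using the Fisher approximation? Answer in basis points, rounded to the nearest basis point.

South Korea: 14.8% − 6.2% = 8.600%
Japan: 6.4% − 6.8% = -0.400%
Differential = 9.000% → 900 basis points.

900 basis points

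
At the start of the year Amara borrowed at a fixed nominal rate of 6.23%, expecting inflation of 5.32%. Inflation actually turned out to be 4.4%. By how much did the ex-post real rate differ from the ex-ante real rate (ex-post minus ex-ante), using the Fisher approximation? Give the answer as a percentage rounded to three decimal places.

0.920%

Ex-ante: 6.23% − 5.32% = 0.910%
Ex-post: 6.23% − 4.4% = 1.830%
Difference (ex-post − ex-ante) = 0.9200% → 0.920%.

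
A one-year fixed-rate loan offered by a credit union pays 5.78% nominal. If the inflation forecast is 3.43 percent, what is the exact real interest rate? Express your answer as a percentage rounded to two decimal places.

By the Fisher equation, 1 + r = (1 + i)/(1 + π).
1 + r = 1.05780 / 1.03430 = 1.022721
r = 1.022721 − 1 = 2.2721%, i.e. 2.27%.

2.27%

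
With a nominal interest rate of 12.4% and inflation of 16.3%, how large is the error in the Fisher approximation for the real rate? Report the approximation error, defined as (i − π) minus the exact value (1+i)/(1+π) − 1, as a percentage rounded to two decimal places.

-0.55%

Approximate: r ≈ 12.400% − 16.300% = -3.9000%
Exact: (1 + 0.1240)/(1 + 0.1630) − 1 = -3.3534%
Error = -3.9000% − (-3.3534%) = -0.5466% → -0.55%.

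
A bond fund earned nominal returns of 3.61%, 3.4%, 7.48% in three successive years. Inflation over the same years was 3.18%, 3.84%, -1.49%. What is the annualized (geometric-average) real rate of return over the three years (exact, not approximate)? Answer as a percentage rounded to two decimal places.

Compound the nominal returns: 1.0361 × 1.0340 × 1.0748 = 1.15146269.
Compound inflation: 1.0318 × 1.0384 × 0.9851 = 1.05545695.
Deflate: 1.15146269 / 1.05545695 = 1.09096131.
Annualized real rate = 1.09096131^(1/3) − 1 = 2.9445% → 2.94%.

2.94%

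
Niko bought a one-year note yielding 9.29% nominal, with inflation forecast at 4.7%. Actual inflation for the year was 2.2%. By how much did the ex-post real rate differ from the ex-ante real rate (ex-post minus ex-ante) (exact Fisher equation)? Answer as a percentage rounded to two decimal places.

2.55%

Ex-ante: (1 + 0.0929)/(1 + 0.0470) − 1 = 4.3840%
Ex-post: (1 + 0.0929)/(1 + 0.0220) − 1 = 6.9374%
Difference (ex-post − ex-ante) = 2.5534% → 2.55%.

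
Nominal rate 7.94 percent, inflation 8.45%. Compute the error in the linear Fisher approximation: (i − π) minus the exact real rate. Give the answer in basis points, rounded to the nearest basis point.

-4 basis points

Approximate: r ≈ 7.940% − 8.450% = -0.5100%
Exact: (1 + 0.0794)/(1 + 0.0845) − 1 = -0.4703%
Error = -0.5100% − (-0.4703%) = -0.0397% → -4 basis points.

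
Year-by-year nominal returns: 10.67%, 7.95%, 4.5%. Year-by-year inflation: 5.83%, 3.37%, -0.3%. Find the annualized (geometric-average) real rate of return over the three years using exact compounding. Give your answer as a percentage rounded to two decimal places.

4.61%

Nominal growth factor = 1.1067 × 1.0795 × 1.0450 = 1.24844337
Price-level growth factor = 1.0583 × 1.0337 × 0.9970 = 1.09068282
Real growth factor = 1.24844337 / 1.09068282 = 1.14464384
Annualized real rate = 1.14464384^(1/3) − 1 = 4.6060% → 4.61%.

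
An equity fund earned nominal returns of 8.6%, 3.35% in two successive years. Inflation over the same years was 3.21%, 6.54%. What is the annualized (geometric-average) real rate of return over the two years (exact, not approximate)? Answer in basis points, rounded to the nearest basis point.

Compound the nominal returns: 1.0860 × 1.0335 = 1.12238100.
Compound inflation: 1.0321 × 1.0654 = 1.09959934.
Deflate: 1.12238100 / 1.09959934 = 1.02071815.
Annualized real rate = 1.02071815^(1/2) − 1 = 1.0306% → 103 basis points.

103 basis points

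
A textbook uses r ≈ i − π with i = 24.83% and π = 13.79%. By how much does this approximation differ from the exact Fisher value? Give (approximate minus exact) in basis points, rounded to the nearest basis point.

134 basis points

Approximate: r ≈ 24.830% − 13.790% = 11.0400%
Exact: (1 + 0.2483)/(1 + 0.1379) − 1 = 9.7021%
Error = 11.0400% − 9.7021% = 1.3379% → 134 basis points.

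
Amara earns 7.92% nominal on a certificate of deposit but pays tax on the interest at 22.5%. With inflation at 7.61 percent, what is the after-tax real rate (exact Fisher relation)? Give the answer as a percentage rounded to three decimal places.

-1.368%

After-tax nominal return = 7.92% × (1 − 0.225) = 6.1380%.
1 + r = 1.06138 / 1.07610 = 0.986321
After-tax real rate = 0.986321 − 1 → -1.368%.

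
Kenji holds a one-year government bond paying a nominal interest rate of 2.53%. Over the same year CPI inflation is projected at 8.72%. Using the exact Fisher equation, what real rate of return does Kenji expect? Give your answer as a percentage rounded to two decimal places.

-5.69%

By the Fisher equation, 1 + r = (1 + i)/(1 + π).
1 + r = 1.02530 / 1.08720 = 0.943065
r = 0.943065 − 1 = -5.6935%, i.e. -5.69%.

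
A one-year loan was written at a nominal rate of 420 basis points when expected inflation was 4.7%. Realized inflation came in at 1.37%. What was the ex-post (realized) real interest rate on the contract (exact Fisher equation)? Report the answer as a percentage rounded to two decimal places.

2.79%

Ex-post: (1 + 0.0420)/(1 + 0.0137) − 1 = 2.7918%
So the realized real rate is 2.79%.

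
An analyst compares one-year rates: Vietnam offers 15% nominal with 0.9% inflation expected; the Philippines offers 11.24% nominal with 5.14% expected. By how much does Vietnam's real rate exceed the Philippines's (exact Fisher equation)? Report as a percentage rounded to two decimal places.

8.17%

Vietnam: (1 + 0.1500)/(1 + 0.0090) − 1 = 13.9742%
The Philippines: (1 + 0.1124)/(1 + 0.0514) − 1 = 5.8018%
Differential = 13.9742% − 5.8018% = 8.1724% → 8.17%.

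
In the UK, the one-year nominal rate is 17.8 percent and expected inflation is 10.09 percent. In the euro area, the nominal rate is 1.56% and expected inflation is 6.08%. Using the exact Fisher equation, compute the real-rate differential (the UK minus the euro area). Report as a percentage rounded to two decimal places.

The UK: (1 + 0.1780)/(1 + 0.1009) − 1 = 7.0034%
The euro area: (1 + 0.0156)/(1 + 0.0608) − 1 = -4.2609%
Differential = 7.0034% − (-4.2609%) = 11.2643% → 11.26%.

11.26%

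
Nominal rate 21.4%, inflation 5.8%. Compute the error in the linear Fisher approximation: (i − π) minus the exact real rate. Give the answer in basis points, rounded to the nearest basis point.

Approximate: r ≈ 21.400% − 5.800% = 15.6000%
Exact: (1 + 0.2140)/(1 + 0.0580) − 1 = 14.7448%
Error = 15.6000% − 14.7448% = 0.8552% → 86 basis points.

86 basis points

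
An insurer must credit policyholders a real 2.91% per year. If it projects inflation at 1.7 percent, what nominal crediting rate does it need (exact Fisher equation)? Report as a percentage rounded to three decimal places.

(1 + i) = (1 + r)(1 + π) = 1.02910 × 1.01700 = 1.0465947
i = 1.0465947 − 1, so the required nominal rate is 4.659%.

4.659%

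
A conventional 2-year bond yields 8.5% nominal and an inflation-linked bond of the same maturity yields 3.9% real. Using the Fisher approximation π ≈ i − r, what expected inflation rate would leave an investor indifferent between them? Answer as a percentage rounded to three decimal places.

4.600%

π ≈ i − r = 8.5% − 3.9% → 4.600%.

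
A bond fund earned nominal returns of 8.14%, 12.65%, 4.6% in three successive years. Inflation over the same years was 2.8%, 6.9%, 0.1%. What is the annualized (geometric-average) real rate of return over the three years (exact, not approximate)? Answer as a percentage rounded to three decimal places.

Compound the nominal returns: 1.0814 × 1.1265 × 1.0460 = 1.27423417.
Compound inflation: 1.0280 × 1.0690 × 1.0010 = 1.10003093.
Deflate: 1.27423417 / 1.10003093 = 1.15836212.
Annualized real rate = 1.15836212^(1/3) − 1 = 5.0223% → 5.022%.

5.022%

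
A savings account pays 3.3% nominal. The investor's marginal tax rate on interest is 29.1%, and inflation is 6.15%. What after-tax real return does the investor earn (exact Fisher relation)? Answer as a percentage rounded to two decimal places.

-3.59%

After-tax nominal return = 3.3% × (1 − 0.291) = 2.3397%.
1 + r = 1.023397 / 1.06150 = 0.964105
After-tax real rate = 0.964105 − 1 → -3.59%.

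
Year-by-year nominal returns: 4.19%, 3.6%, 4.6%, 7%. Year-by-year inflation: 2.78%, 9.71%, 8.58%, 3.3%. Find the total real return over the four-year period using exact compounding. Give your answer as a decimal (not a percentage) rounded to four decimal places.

Nominal growth factor = 1.0419 × 1.0360 × 1.0460 × 1.0700 = 1.208095
Price-level growth factor = 1.0278 × 1.0971 × 1.0858 × 1.0330 = 1.264751
Real growth factor = 1.208095 / 1.264751 = 0.955204
Total real return = 0.955204 − 1 → -0.0448.

-0.0448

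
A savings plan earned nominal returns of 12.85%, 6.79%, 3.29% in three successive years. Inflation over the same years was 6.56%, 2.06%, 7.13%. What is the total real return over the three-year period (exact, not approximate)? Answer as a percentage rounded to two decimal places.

Nominal growth factor = 1.1285 × 1.0679 × 1.0329 = 1.244774
Price-level growth factor = 1.0656 × 1.0206 × 1.0713 = 1.165094
Real growth factor = 1.244774 / 1.165094 = 1.068389
Total real return = 1.068389 − 1 → 6.84%.

6.84%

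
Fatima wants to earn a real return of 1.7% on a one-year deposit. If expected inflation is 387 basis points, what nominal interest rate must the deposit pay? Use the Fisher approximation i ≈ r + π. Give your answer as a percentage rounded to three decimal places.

5.570%

i ≈ r + π = 1.7% + 3.87% = 5.570%.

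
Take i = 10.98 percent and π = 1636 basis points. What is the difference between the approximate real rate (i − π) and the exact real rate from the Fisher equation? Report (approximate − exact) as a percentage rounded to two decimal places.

-0.76%

Approximate: r ≈ 10.980% − 16.360% = -5.3800%
Exact: (1 + 0.1098)/(1 + 0.1636) − 1 = -4.6236%
Error = -5.3800% − (-4.6236%) = -0.7564% → -0.76%.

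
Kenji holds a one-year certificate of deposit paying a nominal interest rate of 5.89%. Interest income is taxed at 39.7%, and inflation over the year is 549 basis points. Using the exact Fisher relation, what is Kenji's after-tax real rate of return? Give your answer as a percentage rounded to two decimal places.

-1.84%

After-tax nominal return = 5.89% × (1 − 0.397) = 3.55167%.
1 + r = 1.0355167 / 1.05490 = 0.981625
After-tax real rate = 0.981625 − 1 → -1.84%.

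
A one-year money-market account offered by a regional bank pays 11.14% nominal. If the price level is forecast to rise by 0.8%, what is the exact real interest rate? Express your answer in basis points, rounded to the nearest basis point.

By the Fisher relation, 1 + r = (1 + i)/(1 + π).
1 + r = 1.11140 / 1.00800 = 1.102579
r = 1.102579 − 1 = 10.2579%, i.e. 1026 basis points.

1026 basis points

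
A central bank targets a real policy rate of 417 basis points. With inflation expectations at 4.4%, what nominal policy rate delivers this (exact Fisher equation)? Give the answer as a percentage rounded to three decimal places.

(1 + i) = (1 + r)(1 + π) = 1.04170 × 1.04400 = 1.0875348
i = 1.0875348 − 1, so the required nominal rate is 8.753%.

8.753%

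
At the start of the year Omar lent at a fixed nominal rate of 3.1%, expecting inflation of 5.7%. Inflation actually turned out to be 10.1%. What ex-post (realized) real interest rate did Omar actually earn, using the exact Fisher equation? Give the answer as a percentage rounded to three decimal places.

-6.358%

Ex-post: (1 + 0.0310)/(1 + 0.1010) − 1 = -6.3579%
So the realized real rate is -6.358%.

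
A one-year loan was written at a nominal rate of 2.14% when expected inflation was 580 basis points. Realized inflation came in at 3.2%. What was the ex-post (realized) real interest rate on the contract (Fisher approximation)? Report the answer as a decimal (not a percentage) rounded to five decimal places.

-0.01060

Ex-post: 2.14% − 3.2% = -1.060%
So the realized real rate is -0.01060.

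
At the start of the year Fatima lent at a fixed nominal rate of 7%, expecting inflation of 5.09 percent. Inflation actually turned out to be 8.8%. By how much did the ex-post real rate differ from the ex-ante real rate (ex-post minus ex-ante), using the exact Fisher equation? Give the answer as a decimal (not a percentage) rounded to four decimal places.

Ex-ante: (1 + 0.0700)/(1 + 0.0509) − 1 = 1.8175%
Ex-post: (1 + 0.0700)/(1 + 0.0880) − 1 = -1.6544%
Difference (ex-post − ex-ante) = -3.4719% → -0.0347.

-0.0347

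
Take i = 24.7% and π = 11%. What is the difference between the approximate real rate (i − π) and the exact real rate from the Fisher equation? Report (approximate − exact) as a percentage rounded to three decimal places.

1.358%

Approximate: r ≈ 24.700% − 11.000% = 13.7000%
Exact: (1 + 0.2470)/(1 + 0.1100) − 1 = 12.3423%
Error = 13.7000% − 12.3423% = 1.3577% → 1.358%.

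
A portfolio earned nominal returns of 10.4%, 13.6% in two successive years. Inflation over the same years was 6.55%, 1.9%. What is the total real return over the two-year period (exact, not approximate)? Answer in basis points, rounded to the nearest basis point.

Nominal growth factor = 1.1040 × 1.1360 = 1.254144
Price-level growth factor = 1.0655 × 1.0190 = 1.085745
Real growth factor = 1.254144 / 1.085745 = 1.155100
Total real return = 1.155100 − 1 → 1551 basis points.

1551 basis points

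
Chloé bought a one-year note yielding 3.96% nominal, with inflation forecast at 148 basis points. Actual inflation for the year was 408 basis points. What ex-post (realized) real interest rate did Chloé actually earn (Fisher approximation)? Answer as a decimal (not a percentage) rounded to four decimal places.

-0.0012

Ex-post: 3.96% − 4.08% = -0.120%
So the realized real rate is -0.0012.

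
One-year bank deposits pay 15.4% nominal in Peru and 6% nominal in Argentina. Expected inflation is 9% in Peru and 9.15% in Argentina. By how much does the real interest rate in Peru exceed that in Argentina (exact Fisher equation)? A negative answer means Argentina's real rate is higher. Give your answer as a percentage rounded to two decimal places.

Peru: (1 + 0.1540)/(1 + 0.0900) − 1 = 5.8716%
Argentina: (1 + 0.0600)/(1 + 0.0915) − 1 = -2.8859%
Differential = 5.8716% − (-2.8859%) = 8.7575% → 8.76%.

8.76%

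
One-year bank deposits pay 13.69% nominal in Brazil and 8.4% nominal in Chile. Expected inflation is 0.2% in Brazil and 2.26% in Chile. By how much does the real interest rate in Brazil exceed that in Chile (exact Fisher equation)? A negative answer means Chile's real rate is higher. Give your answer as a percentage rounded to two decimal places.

Brazil: (1 + 0.1369)/(1 + 0.0020) − 1 = 13.4631%
Chile: (1 + 0.0840)/(1 + 0.0226) − 1 = 6.0043%
Differential = 13.4631% − 6.0043% = 7.4588% → 7.46%.

7.46%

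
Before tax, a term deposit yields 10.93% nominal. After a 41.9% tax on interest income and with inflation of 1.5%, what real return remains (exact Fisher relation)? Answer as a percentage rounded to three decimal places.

After-tax nominal return = 10.93% × (1 − 0.419) = 6.35033%.
1 + r = 1.0635033 / 1.01500 = 1.047787
After-tax real rate = 1.047787 − 1 → 4.779%.

4.779%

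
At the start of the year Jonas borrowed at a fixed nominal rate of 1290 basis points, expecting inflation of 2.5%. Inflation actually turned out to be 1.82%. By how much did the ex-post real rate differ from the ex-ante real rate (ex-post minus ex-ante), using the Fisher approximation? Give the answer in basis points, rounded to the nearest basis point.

Ex-ante: 12.9% − 2.5% = 10.400%
Ex-post: 12.9% − 1.82% = 11.080%
Difference (ex-post − ex-ante) = 0.6800% → 68 basis points.

68 basis points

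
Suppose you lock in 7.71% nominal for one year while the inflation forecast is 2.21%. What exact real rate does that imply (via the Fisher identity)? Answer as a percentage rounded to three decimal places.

5.381%

1 + r = 1.07710 / 1.02210 = 1.053811
r = 1.053811 − 1 = 5.3811%, i.e. 5.381%.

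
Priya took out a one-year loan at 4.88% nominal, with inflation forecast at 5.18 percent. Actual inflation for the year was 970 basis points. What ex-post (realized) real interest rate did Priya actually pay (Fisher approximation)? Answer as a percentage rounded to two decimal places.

-4.82%

Ex-post: 4.88% − 9.7% = -4.820%
So the realized real rate is -4.82%.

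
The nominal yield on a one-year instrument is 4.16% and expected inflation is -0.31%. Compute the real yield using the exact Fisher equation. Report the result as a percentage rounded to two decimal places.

4.48%

By the Fisher equation, 1 + r = (1 + i)/(1 + π).
1 + r = 1.04160 / 0.99690 = 1.044839
r = 1.044839 − 1 = 4.4839%, i.e. 4.48%.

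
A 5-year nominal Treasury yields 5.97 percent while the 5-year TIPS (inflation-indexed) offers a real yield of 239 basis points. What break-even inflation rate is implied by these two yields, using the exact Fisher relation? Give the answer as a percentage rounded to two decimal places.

(1 + π) = (1 + i)/(1 + r) = 1.05970 / 1.02390 = 1.034964
Break-even inflation = 1.034964 − 1 → 3.50%.

3.50%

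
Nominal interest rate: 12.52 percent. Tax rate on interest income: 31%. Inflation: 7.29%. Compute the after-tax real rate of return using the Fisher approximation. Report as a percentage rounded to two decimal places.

After-tax nominal return = 12.52% × (1 − 0.31) = 8.6388%.
r ≈ 8.6388% − 7.29% → 1.35%.

1.35%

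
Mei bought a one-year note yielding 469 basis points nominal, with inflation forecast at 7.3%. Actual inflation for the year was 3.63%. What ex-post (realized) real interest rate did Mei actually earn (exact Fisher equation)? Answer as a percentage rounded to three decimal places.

Ex-post: (1 + 0.0469)/(1 + 0.0363) − 1 = 1.0229%
So the realized real rate is 1.023%.

1.023%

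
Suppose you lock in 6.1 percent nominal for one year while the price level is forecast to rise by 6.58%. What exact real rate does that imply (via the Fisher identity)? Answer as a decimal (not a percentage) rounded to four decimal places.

1 + r = 1.06100 / 1.06580 = 0.995496
r = 0.995496 − 1 = -0.4504%, i.e. -0.0045.

-0.0045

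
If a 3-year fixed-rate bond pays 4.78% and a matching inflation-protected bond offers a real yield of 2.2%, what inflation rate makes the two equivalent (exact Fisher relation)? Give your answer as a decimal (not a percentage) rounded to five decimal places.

0.02524

(1 + π) = (1 + i)/(1 + r) = 1.04780 / 1.02200 = 1.0252446
Break-even inflation = 1.0252446 − 1 → 0.02524.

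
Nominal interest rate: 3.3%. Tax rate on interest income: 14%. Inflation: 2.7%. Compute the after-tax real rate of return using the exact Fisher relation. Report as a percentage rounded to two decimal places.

After-tax nominal return = 3.3% × (1 − 0.14) = 2.8380%.
1 + r = 1.02838 / 1.02700 = 1.001344
After-tax real rate = 1.001344 − 1 → 0.13%.

0.13%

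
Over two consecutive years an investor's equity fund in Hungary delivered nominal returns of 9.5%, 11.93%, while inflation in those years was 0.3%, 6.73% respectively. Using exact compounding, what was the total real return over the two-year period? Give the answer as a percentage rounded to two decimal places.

Compound the nominal returns: 1.0950 × 1.1193 = 1.225634.
Compound inflation: 1.0030 × 1.0673 = 1.070502.
Deflate: 1.225634 / 1.070502 = 1.144915.
Total real return = 1.144915 − 1 → 14.49%.

14.49%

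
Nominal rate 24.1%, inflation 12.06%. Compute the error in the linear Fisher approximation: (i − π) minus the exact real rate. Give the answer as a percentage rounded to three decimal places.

1.296%

Approximate: r ≈ 24.100% − 12.060% = 12.0400%
Exact: (1 + 0.2410)/(1 + 0.1206) − 1 = 10.7442%
Error = 12.0400% − 10.7442% = 1.2958% → 1.296%.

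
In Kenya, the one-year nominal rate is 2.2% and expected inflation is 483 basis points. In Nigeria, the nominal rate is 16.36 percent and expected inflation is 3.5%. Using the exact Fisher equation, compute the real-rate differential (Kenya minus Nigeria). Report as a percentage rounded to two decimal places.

Kenya: (1 + 0.0220)/(1 + 0.0483) − 1 = -2.5088%
Nigeria: (1 + 0.1636)/(1 + 0.0350) − 1 = 12.4251%
Differential = -2.5088% − 12.4251% = -14.9339% → -14.93%.

-14.93%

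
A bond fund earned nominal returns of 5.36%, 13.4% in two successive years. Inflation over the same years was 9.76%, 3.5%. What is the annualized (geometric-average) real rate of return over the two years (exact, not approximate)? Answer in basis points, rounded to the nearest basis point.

Compound the nominal returns: 1.0536 × 1.1340 = 1.19478240.
Compound inflation: 1.0976 × 1.0350 = 1.13601600.
Deflate: 1.19478240 / 1.13601600 = 1.05173026.
Annualized real rate = 1.05173026^(1/2) − 1 = 2.5539% → 255 basis points.

255 basis points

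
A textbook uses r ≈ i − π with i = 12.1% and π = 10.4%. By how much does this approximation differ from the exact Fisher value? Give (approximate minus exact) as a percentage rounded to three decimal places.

Approximate: r ≈ 12.100% − 10.400% = 1.7000%
Exact: (1 + 0.1210)/(1 + 0.1040) − 1 = 1.5399%
Error = 1.7000% − 1.5399% = 0.1601% → 0.160%.

0.160%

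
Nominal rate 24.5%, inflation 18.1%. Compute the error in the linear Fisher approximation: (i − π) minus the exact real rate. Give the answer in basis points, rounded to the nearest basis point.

Approximate: r ≈ 24.500% − 18.100% = 6.4000%
Exact: (1 + 0.2450)/(1 + 0.1810) − 1 = 5.4191%
Error = 6.4000% − 5.4191% = 0.9809% → 98 basis points.

98 basis points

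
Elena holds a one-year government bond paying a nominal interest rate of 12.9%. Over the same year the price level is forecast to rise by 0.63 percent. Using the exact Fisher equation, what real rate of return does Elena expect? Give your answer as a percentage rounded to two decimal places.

12.19%

1 + r = 1.12900 / 1.00630 = 1.121932
r = 1.121932 − 1 = 12.1932%, i.e. 12.19%.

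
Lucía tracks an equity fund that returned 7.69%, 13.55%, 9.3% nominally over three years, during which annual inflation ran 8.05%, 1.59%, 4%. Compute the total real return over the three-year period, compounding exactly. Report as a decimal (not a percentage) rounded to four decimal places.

Compound the nominal returns: 1.0769 × 1.1355 × 1.0930 = 1.336542.
Compound inflation: 1.0805 × 1.0159 × 1.0400 = 1.141587.
Deflate: 1.336542 / 1.141587 = 1.170775.
Total real return = 1.170775 − 1 → 0.1708.

0.1708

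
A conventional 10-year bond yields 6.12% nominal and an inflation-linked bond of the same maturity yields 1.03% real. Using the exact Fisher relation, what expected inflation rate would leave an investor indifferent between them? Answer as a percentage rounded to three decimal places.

5.038%

(1 + π) = (1 + i)/(1 + r) = 1.06120 / 1.01030 = 1.050381
Break-even inflation = 1.050381 − 1 → 5.038%.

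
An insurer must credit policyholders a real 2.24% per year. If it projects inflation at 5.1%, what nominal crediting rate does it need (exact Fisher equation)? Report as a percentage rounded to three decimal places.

7.454%

(1 + i) = (1 + r)(1 + π) = 1.02240 × 1.05100 = 1.0745424
i = 1.0745424 − 1, so the required nominal rate is 7.454%.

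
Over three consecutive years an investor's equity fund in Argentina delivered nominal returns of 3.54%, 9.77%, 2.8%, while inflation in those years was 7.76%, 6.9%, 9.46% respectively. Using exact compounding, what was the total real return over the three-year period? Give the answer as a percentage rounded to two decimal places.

-7.34%

Nominal growth factor = 1.0354 × 1.0977 × 1.0280 = 1.168382
Price-level growth factor = 1.0776 × 1.0690 × 1.0946 = 1.260929
Real growth factor = 1.168382 / 1.260929 = 0.926604
Total real return = 0.926604 − 1 → -7.34%.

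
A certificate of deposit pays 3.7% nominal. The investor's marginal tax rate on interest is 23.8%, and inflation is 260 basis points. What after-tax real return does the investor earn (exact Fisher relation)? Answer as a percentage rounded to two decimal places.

0.21%

After-tax nominal return = 3.7% × (1 − 0.238) = 2.8194%.
1 + r = 1.028194 / 1.02600 = 1.002138
After-tax real rate = 1.002138 − 1 → 0.21%.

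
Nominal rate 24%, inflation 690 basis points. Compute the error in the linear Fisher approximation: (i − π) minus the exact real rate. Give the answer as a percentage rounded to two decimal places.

Approximate: r ≈ 24.000% − 6.900% = 17.1000%
Exact: (1 + 0.2400)/(1 + 0.0690) − 1 = 15.9963%
Error = 17.1000% − 15.9963% = 1.1037% → 1.10%.

1.10%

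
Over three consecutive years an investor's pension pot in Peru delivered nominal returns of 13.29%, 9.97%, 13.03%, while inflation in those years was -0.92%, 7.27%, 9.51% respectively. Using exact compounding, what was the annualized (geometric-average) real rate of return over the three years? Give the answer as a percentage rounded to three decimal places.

Compound the nominal returns: 1.1329 × 1.0997 × 1.1303 = 1.40818440.
Compound inflation: 0.9908 × 1.0727 × 1.0951 = 1.16390640.
Deflate: 1.40818440 / 1.16390640 = 1.20987770.
Annualized real rate = 1.20987770^(1/3) − 1 = 6.5566% → 6.557%.

6.557%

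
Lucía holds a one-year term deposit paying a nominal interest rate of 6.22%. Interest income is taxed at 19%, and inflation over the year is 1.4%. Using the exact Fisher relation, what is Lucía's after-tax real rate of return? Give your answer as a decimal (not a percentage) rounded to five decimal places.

After-tax nominal return = 6.22% × (1 − 0.19) = 5.0382%.
1 + r = 1.050382 / 1.01400 = 1.035880
After-tax real rate = 1.035880 − 1 → 0.03588.

0.03588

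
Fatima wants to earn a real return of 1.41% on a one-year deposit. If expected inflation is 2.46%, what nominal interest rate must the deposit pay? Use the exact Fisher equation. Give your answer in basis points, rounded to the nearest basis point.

390 basis points

(1 + i) = (1 + r)(1 + π) = 1.01410 × 1.02460 = 1.03904686
i = 1.03904686 − 1, so the required nominal rate is 390 basis points.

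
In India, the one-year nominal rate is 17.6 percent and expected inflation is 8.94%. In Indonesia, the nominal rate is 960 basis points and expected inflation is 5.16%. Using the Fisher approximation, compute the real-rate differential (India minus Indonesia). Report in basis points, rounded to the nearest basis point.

India: 17.6% − 8.94% = 8.660%
Indonesia: 9.6% − 5.16% = 4.440%
Differential = 4.220% → 422 basis points.

422 basis points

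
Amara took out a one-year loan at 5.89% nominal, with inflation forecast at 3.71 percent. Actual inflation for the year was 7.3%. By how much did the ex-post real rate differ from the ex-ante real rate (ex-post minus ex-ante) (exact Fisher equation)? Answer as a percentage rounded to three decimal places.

Ex-ante: (1 + 0.0589)/(1 + 0.0371) − 1 = 2.1020%
Ex-post: (1 + 0.0589)/(1 + 0.0730) − 1 = -1.3141%
Difference (ex-post − ex-ante) = -3.4161% → -3.416%.

-3.416%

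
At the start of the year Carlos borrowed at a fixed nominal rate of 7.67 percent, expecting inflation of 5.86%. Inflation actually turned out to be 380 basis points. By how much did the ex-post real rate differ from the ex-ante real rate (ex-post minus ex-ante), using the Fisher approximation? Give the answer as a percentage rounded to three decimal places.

2.060%

Ex-ante: 7.67% − 5.86% = 1.810%
Ex-post: 7.67% − 3.8% = 3.870%
Difference (ex-post − ex-ante) = 2.0600% → 2.060%.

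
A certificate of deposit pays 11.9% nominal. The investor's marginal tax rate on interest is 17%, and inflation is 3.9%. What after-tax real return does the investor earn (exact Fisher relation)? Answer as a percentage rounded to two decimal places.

5.75%

After-tax nominal return = 11.9% × (1 − 0.17) = 9.8770%.
1 + r = 1.09877 / 1.03900 = 1.057526
After-tax real rate = 1.057526 − 1 → 5.75%.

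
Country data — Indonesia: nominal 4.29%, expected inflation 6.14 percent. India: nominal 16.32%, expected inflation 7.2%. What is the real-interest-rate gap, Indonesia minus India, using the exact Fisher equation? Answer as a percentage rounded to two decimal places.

Indonesia: (1 + 0.0429)/(1 + 0.0614) − 1 = -1.7430%
India: (1 + 0.1632)/(1 + 0.0720) − 1 = 8.5075%
Differential = -1.7430% − 8.5075% = -10.2504% → -10.25%.

-10.25%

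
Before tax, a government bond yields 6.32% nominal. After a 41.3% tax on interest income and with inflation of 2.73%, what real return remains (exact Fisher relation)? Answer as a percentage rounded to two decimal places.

0.95%

After-tax nominal return = 6.32% × (1 − 0.413) = 3.70984%.
1 + r = 1.0370984 / 1.02730 = 1.009538
After-tax real rate = 1.009538 − 1 → 0.95%.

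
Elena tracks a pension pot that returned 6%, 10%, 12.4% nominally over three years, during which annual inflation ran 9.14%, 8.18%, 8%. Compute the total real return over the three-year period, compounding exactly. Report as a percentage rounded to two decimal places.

2.78%

Compound the nominal returns: 1.0600 × 1.1000 × 1.1240 = 1.310584.
Compound inflation: 1.0914 × 1.0818 × 1.0800 = 1.275131.
Deflate: 1.310584 / 1.275131 = 1.027804.
Total real return = 1.027804 − 1 → 2.78%.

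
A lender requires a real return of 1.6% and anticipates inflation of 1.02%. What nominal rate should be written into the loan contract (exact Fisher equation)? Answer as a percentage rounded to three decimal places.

(1 + i) = (1 + r)(1 + π) = 1.01600 × 1.01020 = 1.0263632
i = 1.0263632 − 1, so the required nominal rate is 2.636%.

2.636%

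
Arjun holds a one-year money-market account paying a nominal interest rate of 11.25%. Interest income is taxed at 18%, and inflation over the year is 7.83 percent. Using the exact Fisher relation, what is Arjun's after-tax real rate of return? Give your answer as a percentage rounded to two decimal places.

After-tax nominal return = 11.25% × (1 − 0.18) = 9.2250%.
1 + r = 1.09225 / 1.07830 = 1.012937
After-tax real rate = 1.012937 − 1 → 1.29%.

1.29%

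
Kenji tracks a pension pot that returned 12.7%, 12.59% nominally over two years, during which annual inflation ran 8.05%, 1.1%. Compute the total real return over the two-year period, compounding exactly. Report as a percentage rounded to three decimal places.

16.158%

Compound the nominal returns: 1.1270 × 1.1259 = 1.268889.
Compound inflation: 1.0805 × 1.0110 = 1.092386.
Deflate: 1.268889 / 1.092386 = 1.161576.
Total real return = 1.161576 − 1 → 16.158%.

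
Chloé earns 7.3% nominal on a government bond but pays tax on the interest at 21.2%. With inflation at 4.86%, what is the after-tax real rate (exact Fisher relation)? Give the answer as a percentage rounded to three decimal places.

After-tax nominal return = 7.3% × (1 − 0.212) = 5.7524%.
1 + r = 1.057524 / 1.04860 = 1.008510
After-tax real rate = 1.008510 − 1 → 0.851%.

0.851%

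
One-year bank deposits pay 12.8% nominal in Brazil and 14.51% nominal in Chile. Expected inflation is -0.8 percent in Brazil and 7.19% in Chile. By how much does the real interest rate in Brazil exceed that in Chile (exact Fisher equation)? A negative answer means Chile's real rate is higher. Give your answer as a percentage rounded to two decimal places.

Brazil: (1 + 0.1280)/(1 − 0.0080) − 1 = 13.7097%
Chile: (1 + 0.1451)/(1 + 0.0719) − 1 = 6.8290%
Differential = 13.7097% − 6.8290% = 6.8807% → 6.88%.

6.88%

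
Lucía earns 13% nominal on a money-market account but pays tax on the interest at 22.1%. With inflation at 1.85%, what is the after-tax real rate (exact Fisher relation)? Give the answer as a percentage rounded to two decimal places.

After-tax nominal return = 13% × (1 − 0.221) = 10.1270%.
1 + r = 1.10127 / 1.01850 = 1.081267
After-tax real rate = 1.081267 − 1 → 8.13%.

8.13%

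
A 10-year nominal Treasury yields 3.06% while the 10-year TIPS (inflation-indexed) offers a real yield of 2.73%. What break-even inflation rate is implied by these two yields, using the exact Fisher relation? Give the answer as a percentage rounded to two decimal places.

0.32%

(1 + π) = (1 + i)/(1 + r) = 1.03060 / 1.02730 = 1.003212
Break-even inflation = 1.003212 − 1 → 0.32%.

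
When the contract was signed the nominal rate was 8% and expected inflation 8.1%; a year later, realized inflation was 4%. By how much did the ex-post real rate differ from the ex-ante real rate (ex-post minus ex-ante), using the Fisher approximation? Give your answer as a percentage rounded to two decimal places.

Ex-ante: 8% − 8.1% = -0.100%
Ex-post: 8% − 4% = 4.000%
Difference (ex-post − ex-ante) = 4.1000% → 4.10%.

4.10%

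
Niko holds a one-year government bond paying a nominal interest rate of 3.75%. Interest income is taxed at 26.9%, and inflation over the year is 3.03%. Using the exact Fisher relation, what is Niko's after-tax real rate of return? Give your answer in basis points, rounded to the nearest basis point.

-28 basis points

After-tax nominal return = 3.75% × (1 − 0.269) = 2.74125%.
1 + r = 1.0274125 / 1.03030 = 0.997197
After-tax real rate = 0.997197 − 1 → -28 basis points.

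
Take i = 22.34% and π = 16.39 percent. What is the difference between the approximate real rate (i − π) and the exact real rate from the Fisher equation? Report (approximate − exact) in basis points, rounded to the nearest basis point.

Approximate: r ≈ 22.340% − 16.390% = 5.9500%
Exact: (1 + 0.2234)/(1 + 0.1639) − 1 = 5.1121%
Error = 5.9500% − 5.1121% = 0.8379% → 84 basis points.

84 basis points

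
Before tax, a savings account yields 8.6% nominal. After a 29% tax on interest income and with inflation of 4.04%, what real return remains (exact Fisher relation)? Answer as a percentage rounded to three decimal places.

1.986%

After-tax nominal return = 8.6% × (1 − 0.29) = 6.1060%.
1 + r = 1.06106 / 1.04040 = 1.019858
After-tax real rate = 1.019858 − 1 → 1.986%.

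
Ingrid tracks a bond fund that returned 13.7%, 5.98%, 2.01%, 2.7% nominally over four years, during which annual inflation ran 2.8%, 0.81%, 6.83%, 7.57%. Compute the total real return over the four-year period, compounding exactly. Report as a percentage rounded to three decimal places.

6.003%

Nominal growth factor = 1.1370 × 1.0598 × 1.0201 × 1.0270 = 1.262402
Price-level growth factor = 1.0280 × 1.0081 × 1.0683 × 1.0757 = 1.190916
Real growth factor = 1.262402 / 1.190916 = 1.060026
Total real return = 1.060026 − 1 → 6.003%.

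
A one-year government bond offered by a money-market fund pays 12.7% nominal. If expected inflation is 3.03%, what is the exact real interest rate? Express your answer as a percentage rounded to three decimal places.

9.386%

By the Fisher equation, 1 + r = (1 + i)/(1 + π).
1 + r = 1.12700 / 1.03030 = 1.093856
r = 1.093856 − 1 = 9.3856%, i.e. 9.386%.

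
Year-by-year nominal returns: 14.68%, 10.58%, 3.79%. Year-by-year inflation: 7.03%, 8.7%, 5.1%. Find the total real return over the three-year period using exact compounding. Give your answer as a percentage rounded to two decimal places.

7.64%

Nominal growth factor = 1.1468 × 1.1058 × 1.0379 = 1.316194
Price-level growth factor = 1.0703 × 1.0870 × 1.0510 = 1.222750
Real growth factor = 1.316194 / 1.222750 = 1.076421
Total real return = 1.076421 − 1 → 7.64%.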